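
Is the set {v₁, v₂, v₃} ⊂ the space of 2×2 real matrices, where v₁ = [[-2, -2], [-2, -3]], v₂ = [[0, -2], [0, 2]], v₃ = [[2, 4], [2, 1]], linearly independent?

Write each element as a coordinate vector in ℝ⁴ using {E₁₁, E₁₂, E₂₁, E₂₂}.
Row-reduce the matrix whose columns are v₁, v₂, v₃.
The reduction yields 2 nonzero rows, so the rank is 2.
Since rank 2 < 3, the set is linearly dependent.
Indeed v₁ + v₂ + v₃ = 0.

linearly dependent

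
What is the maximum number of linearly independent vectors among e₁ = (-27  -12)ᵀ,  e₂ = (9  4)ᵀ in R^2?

1

Form the matrix with e₁, e₂ as columns and reduce.
There is 1 pivot column, so rank = 1.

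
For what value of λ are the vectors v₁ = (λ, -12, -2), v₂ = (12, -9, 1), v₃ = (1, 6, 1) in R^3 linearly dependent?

λ = -2

Place the vectors as rows of a 3×3 matrix; dependence ⇔ determinant zero.
Expanding, det = -15*λ - 30.
This vanishes exactly when λ = -2.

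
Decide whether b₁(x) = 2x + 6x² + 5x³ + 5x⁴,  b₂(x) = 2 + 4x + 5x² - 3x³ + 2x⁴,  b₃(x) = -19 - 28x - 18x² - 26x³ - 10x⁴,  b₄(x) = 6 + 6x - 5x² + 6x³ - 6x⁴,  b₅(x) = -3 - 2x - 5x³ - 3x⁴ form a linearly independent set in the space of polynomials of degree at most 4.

Take coordinates with respect to the standard basis {1, x, …, x⁴}.
The matrix [b₁|b₂|b₃|b₄|b₅] has determinant 0.
A zero determinant means the columns are linearly dependent.

linearly dependent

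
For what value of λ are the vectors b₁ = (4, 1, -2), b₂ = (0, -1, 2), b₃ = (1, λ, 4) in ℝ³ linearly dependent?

λ = -2

The vectors are dependent exactly when the determinant of the matrix with rows b₁, b₂, b₃ vanishes.
The determinant works out to -8*λ - 16.
Solving -8*λ - 16 = 0 yields λ = -2.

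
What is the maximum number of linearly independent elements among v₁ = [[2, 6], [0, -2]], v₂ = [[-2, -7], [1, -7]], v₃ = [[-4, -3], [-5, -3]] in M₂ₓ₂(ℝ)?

Represent each element by its coordinate vector in ℝ⁴.
Row-reduce the 3×4 matrix with these as rows.
Reduction leaves 3 leading entries, giving rank 3.

3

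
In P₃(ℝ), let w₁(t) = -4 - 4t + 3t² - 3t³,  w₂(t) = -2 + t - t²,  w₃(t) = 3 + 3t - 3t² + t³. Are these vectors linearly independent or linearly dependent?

Take coordinates with respect to the standard basis {1, t, …, t³}.
Row-reduce the matrix whose columns are w₁, w₂, w₃.
The reduction yields 3 nonzero rows, so the rank is 3.
Since rank = 3 (the number of vectors), the set is linearly independent.

linearly independent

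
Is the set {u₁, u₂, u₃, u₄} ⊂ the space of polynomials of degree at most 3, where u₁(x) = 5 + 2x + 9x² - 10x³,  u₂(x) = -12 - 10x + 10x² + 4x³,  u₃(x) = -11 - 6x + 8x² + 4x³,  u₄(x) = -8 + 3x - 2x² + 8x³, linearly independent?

linearly independent

Write each element as a coordinate vector in ℝ⁴ using {1, x, …, x³}.
Place the vectors as rows of a 4×4 matrix and reduce to echelon form.
The reduction yields 4 nonzero rows, so the rank is 4.
Since rank = 4 (the number of vectors), the set is linearly independent.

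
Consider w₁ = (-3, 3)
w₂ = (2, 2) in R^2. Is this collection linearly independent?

Place the vectors as rows of a 2×2 matrix and reduce to echelon form.
The reduction yields 2 nonzero rows, so the rank is 2.
Since rank = 2 (the number of vectors), the set is linearly independent.

linearly independent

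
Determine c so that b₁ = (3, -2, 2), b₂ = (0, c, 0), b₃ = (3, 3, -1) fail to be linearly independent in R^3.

The vectors are dependent exactly when the determinant of the matrix with rows b₁, b₂, b₃ vanishes.
The determinant works out to -9*c.
This vanishes exactly when c = 0.

c = 0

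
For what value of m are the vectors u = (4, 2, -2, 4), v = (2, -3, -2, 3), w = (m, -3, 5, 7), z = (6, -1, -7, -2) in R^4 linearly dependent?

Dependence holds iff the 4×4 matrix [u v w z] is singular.
Cofactor expansion gives det = 144*m + 528.
Setting this to zero gives m = -11/3.

m = -11/3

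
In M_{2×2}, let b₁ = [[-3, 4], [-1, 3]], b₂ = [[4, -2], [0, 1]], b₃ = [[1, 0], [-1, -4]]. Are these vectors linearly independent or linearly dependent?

linearly independent

Write each element as a coordinate vector in ℝ⁴ using {E₁₁, E₁₂, E₂₁, E₂₂}.
Row-reduce the matrix whose columns are b₁, b₂, b₃.
The reduction yields 3 nonzero rows, so the rank is 3.
Since rank = 3 (the number of vectors), the set is linearly independent.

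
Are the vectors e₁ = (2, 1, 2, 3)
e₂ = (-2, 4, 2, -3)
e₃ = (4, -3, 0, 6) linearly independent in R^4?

linearly dependent

Row-reduce the matrix whose columns are e₁, e₂, e₃.
The reduction yields 2 nonzero rows, so the rank is 2.
Since rank 2 < 3, the set is linearly dependent.
Indeed e₁ - e₂ - e₃ = 0.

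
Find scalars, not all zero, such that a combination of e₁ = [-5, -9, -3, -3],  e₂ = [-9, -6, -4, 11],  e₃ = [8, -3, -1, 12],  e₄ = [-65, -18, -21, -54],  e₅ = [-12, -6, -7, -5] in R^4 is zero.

e₁ - 3e₃ - e₄ + 3e₅ = 0

Set up α₁e₁ + … + α₅e₅ = 0 and solve the homogeneous system.
One solution (up to scaling) is (1, 0, -3, -1, 3).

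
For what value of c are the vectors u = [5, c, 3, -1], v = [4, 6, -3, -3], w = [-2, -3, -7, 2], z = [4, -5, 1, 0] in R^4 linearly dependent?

c = -16/5

The set is linearly dependent precisely when det[u; v; w; z] = 0.
Expanding, det = 110*c + 352.
Solving 110*c + 352 = 0 yields c = -16/5.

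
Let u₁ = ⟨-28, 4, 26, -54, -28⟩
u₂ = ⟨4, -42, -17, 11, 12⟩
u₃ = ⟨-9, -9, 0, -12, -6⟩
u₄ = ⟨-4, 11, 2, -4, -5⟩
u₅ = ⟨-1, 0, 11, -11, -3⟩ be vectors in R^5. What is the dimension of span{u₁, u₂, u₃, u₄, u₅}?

Form the matrix with u₁, u₂, u₃, u₄, u₅ as columns and reduce.
Exactly 3 pivots survive; hence the rank is 3.

3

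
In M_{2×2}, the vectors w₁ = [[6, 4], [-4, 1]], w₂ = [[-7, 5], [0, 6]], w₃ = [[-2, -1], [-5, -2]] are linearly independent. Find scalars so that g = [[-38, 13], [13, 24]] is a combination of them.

Identify each element with its coordinate vector in ℝ⁴ via {E₁₁, E₁₂, E₂₁, E₂₂}.
Write g = a₁w₁ + … + a₃w₃ and equate components.
Back-substitution yields (a₁, a₂, a₃) = (-2, 4, -1).

g = -2w₁ + 4w₂ - w₃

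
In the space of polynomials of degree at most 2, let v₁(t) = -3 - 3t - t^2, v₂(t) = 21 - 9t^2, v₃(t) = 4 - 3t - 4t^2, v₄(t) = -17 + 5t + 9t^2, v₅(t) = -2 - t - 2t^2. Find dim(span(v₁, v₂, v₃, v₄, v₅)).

3

Represent each element by its coordinate vector in ℝ³.
Form the matrix with v₁, v₂, v₃, v₄, v₅ as columns and reduce.
Exactly 3 pivots survive; hence the rank is 3.
(With 5 elements in a 3-dimensional space the rank is at most 3.)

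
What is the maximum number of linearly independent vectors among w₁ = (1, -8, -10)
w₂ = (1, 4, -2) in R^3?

2

Form the matrix with w₁, w₂ as columns and reduce.
There are 2 pivot columns, so rank = 2.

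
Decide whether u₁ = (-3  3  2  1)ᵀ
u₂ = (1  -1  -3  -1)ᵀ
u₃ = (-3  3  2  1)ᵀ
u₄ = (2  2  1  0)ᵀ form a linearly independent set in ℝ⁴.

Two of the vectors are equal, giving an immediate dependence.

linearly dependent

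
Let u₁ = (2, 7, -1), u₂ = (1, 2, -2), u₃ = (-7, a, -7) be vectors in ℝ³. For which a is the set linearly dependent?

Dependence holds iff the 3×3 matrix [u₁ u₂ u₃] is singular.
Expanding, det = 3*a + 105.
Setting this to zero gives a = -35.

a = -35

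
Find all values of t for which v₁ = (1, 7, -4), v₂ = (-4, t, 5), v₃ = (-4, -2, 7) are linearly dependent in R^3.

t = 34/9

Place the vectors as rows of a 3×3 matrix; dependence ⇔ determinant zero.
Cofactor expansion gives det = 34 - 9*t.
This vanishes exactly when t = 34/9.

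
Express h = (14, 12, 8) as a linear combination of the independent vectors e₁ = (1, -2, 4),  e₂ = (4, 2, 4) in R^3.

h = -2e₁ + 4e₂

Since e₁, e₂ are independent, the coefficients expressing h are uniquely determined by a linear system.
Row-reducing the augmented matrix gives the unique coefficients (c₁, c₂) = (-2, 4).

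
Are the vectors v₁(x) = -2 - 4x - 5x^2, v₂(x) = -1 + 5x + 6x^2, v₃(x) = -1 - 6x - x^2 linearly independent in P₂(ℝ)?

linearly independent

Take coordinates with respect to the standard basis {1, x, x^2}.
Row-reduce the matrix whose columns are v₁, v₂, v₃.
The reduction yields 3 nonzero rows, so the rank is 3.
Since rank = 3 (the number of vectors), the set is linearly independent.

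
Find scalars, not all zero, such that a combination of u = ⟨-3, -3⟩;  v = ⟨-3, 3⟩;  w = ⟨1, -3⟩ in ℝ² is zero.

Set up α₁u + … + α₃w = 0 and solve the homogeneous system.
One solution (up to scaling) is (1, -2, -3).

u - 2v - 3w = 0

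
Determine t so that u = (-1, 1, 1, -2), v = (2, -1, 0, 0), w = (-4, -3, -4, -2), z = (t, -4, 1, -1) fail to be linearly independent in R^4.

Dependence holds iff the 4×4 matrix [u v w z] is singular.
The determinant works out to 10*t - 96.
This vanishes exactly when t = 48/5.

t = 48/5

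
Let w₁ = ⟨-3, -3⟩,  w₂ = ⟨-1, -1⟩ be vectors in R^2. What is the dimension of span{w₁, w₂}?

Row-reduce the 2×2 matrix with these as rows.
Exactly 1 pivot survives; hence the rank is 1.

dim = 1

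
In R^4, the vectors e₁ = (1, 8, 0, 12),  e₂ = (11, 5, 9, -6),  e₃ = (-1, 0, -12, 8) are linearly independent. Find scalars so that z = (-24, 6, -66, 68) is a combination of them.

z = 2e₁ - 2e₂ + 4e₃

Since e₁, e₂, e₃ are independent, the coefficients expressing z are uniquely determined by a linear system.
The system has the unique solution (c₁, c₂, c₃) = (2, -2, 4).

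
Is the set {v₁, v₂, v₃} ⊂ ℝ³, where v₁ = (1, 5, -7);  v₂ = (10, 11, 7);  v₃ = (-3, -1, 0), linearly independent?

Place the vectors as rows of a 3×3 matrix and reduce to echelon form.
The reduction yields 3 nonzero rows, so the rank is 3.
Since rank = 3 (the number of vectors), the set is linearly independent.

linearly independent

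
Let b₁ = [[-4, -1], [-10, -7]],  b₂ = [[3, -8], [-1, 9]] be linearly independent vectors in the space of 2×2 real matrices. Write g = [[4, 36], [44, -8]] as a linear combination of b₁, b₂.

Identify each element with its coordinate vector in ℝ⁴ via {E₁₁, E₁₂, E₂₁, E₂₂}.
Solve the system with b₁, b₂ as columns and g as the right-hand side.
Back-substitution yields (a₁, a₂) = (-4, -4).

g = -4b₁ - 4b₂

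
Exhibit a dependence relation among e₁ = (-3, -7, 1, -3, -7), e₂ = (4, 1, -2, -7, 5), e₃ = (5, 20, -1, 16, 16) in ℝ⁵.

Row-reduce the matrix with e₁, e₂, e₃ as columns; the null space gives the coefficients.
A generator of the null space is (3, 1, 1).

3e₁ + e₂ + e₃ = 0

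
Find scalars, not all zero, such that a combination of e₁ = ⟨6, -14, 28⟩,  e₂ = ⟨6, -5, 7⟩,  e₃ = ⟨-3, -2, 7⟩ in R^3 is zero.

Write the vectors as columns of a matrix and find a nonzero vector in its null space.
A generator of the null space is (1, -2, -2).

e₁ - 2e₂ - 2e₃ = 0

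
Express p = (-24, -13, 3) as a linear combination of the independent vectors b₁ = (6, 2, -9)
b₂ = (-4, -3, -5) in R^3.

Since b₁, b₂ are independent, the coefficients expressing p are uniquely determined by a linear system.
Back-substitution yields (a₁, a₂) = (-2, 3).

p = -2b₁ + 3b₂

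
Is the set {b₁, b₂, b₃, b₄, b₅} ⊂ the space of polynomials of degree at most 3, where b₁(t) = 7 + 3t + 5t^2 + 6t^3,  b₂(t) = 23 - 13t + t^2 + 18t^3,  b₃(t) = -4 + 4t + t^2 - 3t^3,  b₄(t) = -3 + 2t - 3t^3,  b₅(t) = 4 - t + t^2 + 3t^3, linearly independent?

Write each element as a coordinate vector in ℝ⁴ using {1, t, …, t^3}.
There are 5 vectors in a 4-dimensional space, so they cannot be linearly independent.

linearly dependent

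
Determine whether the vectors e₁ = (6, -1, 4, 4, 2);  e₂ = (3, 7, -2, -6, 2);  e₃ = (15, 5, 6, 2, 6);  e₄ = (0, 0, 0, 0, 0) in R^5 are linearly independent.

One of the vectors is the zero vector, so the set is linearly dependent.

linearly dependent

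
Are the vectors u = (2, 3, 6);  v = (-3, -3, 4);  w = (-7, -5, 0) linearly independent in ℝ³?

linearly independent

Form the 3×3 matrix with these as columns; its determinant is -80.
A nonzero determinant means the columns are linearly independent.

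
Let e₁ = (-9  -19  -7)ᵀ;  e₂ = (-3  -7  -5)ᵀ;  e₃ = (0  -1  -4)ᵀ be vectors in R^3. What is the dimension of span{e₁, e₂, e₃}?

Put the 3×3 matrix [e₁|e₂|e₃] into echelon form.
There are 2 pivot columns, so rank = 2.

2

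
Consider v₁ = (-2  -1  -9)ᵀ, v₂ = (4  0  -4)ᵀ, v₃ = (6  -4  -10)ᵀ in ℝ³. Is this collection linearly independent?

linearly independent

Row-reduce the matrix whose columns are v₁, v₂, v₃.
The reduction yields 3 nonzero rows, so the rank is 3.
Since rank = 3 (the number of vectors), the set is linearly independent.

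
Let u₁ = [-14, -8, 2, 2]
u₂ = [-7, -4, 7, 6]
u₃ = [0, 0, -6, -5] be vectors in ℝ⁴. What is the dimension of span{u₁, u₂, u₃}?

2

Form the matrix with u₁, u₂, u₃ as columns and reduce.
There are 2 pivot columns, so rank = 2.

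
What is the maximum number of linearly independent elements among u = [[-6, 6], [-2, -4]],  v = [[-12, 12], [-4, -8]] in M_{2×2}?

1

Use coordinates relative to {E₁₁, E₁₂, E₂₁, E₂₂}.
Row-reduce the 2×4 matrix with these as rows.
Reduction leaves 1 leading entry, giving rank 1.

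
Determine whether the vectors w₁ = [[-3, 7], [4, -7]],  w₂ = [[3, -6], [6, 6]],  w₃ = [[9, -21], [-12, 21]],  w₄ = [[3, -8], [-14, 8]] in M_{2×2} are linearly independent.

Take coordinates with respect to the standard basis {E₁₁, E₁₂, E₂₁, E₂₂}.
The matrix [w₁|w₂|w₃|w₄] has determinant 0.
A zero determinant means the columns are linearly dependent.
Indeed 3w₁ + w₃ = 0.

linearly dependent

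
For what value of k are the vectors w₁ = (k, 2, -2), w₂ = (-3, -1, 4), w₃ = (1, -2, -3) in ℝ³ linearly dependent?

k = 24/11

The vectors are dependent exactly when the determinant of the matrix with rows w₁, w₂, w₃ vanishes.
Expanding, det = 11*k - 24.
This vanishes exactly when k = 24/11.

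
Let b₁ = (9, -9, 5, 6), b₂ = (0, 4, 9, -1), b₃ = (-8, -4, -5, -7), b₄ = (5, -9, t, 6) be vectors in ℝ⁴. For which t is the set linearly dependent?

The set is linearly dependent precisely when det[b₁; b₂; b₃; b₄] = 0.
Expanding, det = 168*t + 2632.
Solving 168*t + 2632 = 0 yields t = -47/3.

t = -47/3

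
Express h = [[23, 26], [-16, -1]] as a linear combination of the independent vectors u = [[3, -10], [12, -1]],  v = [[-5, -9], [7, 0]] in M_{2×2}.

Take coordinate vectors relative to {E₁₁, E₁₂, E₂₁, E₂₂}.
Set up the augmented matrix [u | v | h] and row-reduce.
The system has the unique solution (a₁, a₂) = (1, -4).

h = u - 4v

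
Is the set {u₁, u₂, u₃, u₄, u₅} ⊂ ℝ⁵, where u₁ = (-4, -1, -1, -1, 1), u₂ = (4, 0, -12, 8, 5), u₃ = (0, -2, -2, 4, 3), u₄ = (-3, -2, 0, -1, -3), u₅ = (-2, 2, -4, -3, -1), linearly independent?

linearly dependent

Place the vectors as rows of a 5×5 matrix and reduce to echelon form.
The reduction yields 4 nonzero rows, so the rank is 4.
Since rank 4 < 5, the set is linearly dependent.
Indeed 2u₁ + u₂ - 3u₃ - 2u₅ = 0.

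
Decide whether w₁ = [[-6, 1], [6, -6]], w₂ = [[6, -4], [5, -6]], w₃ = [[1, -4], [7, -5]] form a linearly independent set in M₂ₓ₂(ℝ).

linearly independent

Write each element as a coordinate vector in ℝ⁴ using {E₁₁, E₁₂, E₂₁, E₂₂}.
Place the vectors as rows of a 3×4 matrix and reduce to echelon form.
The reduction yields 3 nonzero rows, so the rank is 3.
Since rank = 3 (the number of vectors), the set is linearly independent.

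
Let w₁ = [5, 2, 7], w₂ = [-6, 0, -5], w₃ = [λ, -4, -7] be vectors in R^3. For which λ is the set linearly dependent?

The vectors are dependent exactly when the determinant of the matrix with rows w₁, w₂, w₃ vanishes.
The determinant works out to -10*λ - 16.
This vanishes exactly when λ = -8/5.

λ = -8/5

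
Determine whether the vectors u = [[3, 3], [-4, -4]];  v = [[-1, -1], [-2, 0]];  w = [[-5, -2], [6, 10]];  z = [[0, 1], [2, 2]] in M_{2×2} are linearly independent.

Write each element as a coordinate vector in ℝ⁴ using {E₁₁, E₁₂, E₂₁, E₂₂}.
The matrix [u|v|w|z] has determinant 0.
A zero determinant means the columns are linearly dependent.
Indeed u - 2v + w - 3z = 0.

linearly dependent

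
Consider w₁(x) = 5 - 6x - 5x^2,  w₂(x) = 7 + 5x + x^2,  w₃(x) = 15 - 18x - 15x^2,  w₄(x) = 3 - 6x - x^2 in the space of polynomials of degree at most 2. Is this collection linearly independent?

linearly dependent

Write each element as a coordinate vector in ℝ³ using {1, x, x^2}.
There are 4 vectors in a 3-dimensional space, so they cannot be linearly independent.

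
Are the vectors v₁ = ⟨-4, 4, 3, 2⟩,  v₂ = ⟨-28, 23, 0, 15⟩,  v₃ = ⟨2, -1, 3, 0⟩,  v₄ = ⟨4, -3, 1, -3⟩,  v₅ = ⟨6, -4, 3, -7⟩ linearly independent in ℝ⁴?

There are 5 vectors in a 4-dimensional space, so they cannot be linearly independent.

linearly dependent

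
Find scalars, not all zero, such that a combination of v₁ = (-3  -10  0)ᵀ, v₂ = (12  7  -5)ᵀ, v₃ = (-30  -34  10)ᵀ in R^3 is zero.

2v₁ - 2v₂ - v₃ = 0

Set up α₁v₁ + … + α₃v₃ = 0 and solve the homogeneous system.
The free variable yields coefficients (2, -2, -1) (any nonzero multiple also works).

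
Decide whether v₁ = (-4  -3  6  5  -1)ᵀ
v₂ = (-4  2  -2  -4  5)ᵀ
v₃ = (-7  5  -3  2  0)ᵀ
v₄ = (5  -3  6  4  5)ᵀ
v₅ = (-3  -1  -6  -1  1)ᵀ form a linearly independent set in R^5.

linearly independent

The matrix [v₁|v₂|v₃|v₄|v₅] has determinant 17205.
A nonzero determinant means the columns are linearly independent.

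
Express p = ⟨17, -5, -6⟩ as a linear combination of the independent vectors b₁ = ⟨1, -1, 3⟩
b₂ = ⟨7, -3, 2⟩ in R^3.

p = -4b₁ + 3b₂

Write p = c₁b₁ + c₂b₂ and equate components.
Row-reducing the augmented matrix gives the unique coefficients (c₁, c₂) = (-4, 3).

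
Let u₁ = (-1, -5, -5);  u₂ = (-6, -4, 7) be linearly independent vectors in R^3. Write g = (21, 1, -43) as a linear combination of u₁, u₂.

g = 3u₁ - 4u₂

Set up the augmented matrix [u₁ | u₂ | g] and row-reduce.
Back-substitution yields (c₁, c₂) = (3, -4).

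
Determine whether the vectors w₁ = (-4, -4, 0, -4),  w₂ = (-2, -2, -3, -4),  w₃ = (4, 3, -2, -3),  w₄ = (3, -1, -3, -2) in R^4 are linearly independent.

Place the vectors as rows of a 4×4 matrix and reduce to echelon form.
The reduction yields 4 nonzero rows, so the rank is 4.
Since rank = 4 (the number of vectors), the set is linearly independent.

linearly independent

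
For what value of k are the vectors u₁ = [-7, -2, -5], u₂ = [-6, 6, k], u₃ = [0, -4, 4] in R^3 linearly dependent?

The set is linearly dependent precisely when det[u₁; u₂; u₃] = 0.
Expanding, det = -28*k - 336.
This vanishes exactly when k = -12.

k = -12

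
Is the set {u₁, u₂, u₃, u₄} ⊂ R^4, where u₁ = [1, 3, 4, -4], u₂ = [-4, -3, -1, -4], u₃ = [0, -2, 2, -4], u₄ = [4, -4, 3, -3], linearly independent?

linearly independent

The matrix [u₁|u₂|u₃|u₄] has determinant -44.
A nonzero determinant means the columns are linearly independent.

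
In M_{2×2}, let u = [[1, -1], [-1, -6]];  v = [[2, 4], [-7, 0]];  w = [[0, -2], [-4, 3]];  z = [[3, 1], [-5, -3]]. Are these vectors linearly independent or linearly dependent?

Write each element as a coordinate vector in ℝ⁴ using {E₁₁, E₁₂, E₂₁, E₂₂}.
The matrix [u|v|w|z] has determinant -294.
A nonzero determinant means the columns are linearly independent.

linearly independent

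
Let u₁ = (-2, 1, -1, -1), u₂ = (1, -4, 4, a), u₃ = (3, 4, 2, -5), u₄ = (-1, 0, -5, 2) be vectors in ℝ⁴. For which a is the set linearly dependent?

Dependence holds iff the 4×4 matrix [u₁ u₂ u₃ u₄] is singular.
Expanding, det = 49*a - 147.
Solving 49*a - 147 = 0 yields a = 3.

a = 3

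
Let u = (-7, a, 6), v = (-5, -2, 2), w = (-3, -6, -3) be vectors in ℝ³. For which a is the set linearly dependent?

The set is linearly dependent precisely when det[u; v; w] = 0.
Cofactor expansion gives det = 18 - 21*a.
Solving 18 - 21*a = 0 yields a = 6/7.

a = 6/7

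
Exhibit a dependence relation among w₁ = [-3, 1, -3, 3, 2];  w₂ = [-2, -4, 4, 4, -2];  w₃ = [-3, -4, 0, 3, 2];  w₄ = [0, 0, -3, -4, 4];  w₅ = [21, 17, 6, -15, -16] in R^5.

Write the vectors as columns of a matrix and find a nonzero vector in its null space.
The free variable yields coefficients (3, 3, 2, 3, 1) (any nonzero multiple also works).

3w₁ + 3w₂ + 2w₃ + 3w₄ + w₅ = 0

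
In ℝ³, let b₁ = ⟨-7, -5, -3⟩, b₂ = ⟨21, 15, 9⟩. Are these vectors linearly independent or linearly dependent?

Place the vectors as rows of a 2×3 matrix and reduce to echelon form.
The reduction yields 1 nonzero row, so the rank is 1.
Since rank 1 < 2, the set is linearly dependent.

linearly dependent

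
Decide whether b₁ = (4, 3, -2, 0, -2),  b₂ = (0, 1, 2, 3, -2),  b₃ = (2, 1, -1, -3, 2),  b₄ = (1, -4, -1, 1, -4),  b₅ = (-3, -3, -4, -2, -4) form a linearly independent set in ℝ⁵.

Place the vectors as rows of a 5×5 matrix and reduce to echelon form.
The reduction yields 5 nonzero rows, so the rank is 5.
Since rank = 5 (the number of vectors), the set is linearly independent.

linearly independent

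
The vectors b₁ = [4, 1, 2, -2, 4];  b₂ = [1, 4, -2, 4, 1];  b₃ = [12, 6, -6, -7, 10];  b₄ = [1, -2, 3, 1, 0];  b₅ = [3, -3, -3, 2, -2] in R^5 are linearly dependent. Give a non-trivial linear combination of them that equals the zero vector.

Row-reduce the matrix with b₁, b₂, b₃, b₄, b₅ as columns; the null space gives the coefficients.
One solution (up to scaling) is (3, 0, -1, -3, 1).

3b₁ - b₃ - 3b₄ + b₅ = 0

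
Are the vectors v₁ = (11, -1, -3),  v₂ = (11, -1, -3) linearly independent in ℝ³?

linearly dependent

Two of the vectors are equal, giving an immediate dependence.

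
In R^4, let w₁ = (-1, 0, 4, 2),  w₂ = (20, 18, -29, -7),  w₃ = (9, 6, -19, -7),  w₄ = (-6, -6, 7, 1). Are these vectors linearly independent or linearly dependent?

linearly dependent

The matrix [w₁|w₂|w₃|w₄] has determinant 0.
A zero determinant means the columns are linearly dependent.
Indeed 7w₁ - w₂ + 3w₃ = 0.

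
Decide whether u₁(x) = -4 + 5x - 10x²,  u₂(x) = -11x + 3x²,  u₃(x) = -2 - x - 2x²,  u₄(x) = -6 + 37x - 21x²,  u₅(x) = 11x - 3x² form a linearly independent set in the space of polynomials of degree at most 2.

Take coordinates with respect to the standard basis {1, x, x²}.
There are 5 vectors in a 3-dimensional space, so they cannot be linearly independent.

linearly dependent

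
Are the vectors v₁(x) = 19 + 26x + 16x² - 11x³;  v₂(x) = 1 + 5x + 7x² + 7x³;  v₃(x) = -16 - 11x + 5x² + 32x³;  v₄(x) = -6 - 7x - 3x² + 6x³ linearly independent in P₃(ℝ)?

Take coordinates with respect to the standard basis {1, x, …, x³}.
The matrix [v₁|v₂|v₃|v₄] has determinant 0.
A zero determinant means the columns are linearly dependent.
Indeed v₁ - 3v₂ + v₃ = 0.

linearly dependent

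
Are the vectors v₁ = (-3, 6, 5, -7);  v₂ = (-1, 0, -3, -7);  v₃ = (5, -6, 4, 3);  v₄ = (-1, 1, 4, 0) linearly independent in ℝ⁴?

linearly independent

The matrix [v₁|v₂|v₃|v₄] has determinant 588.
A nonzero determinant means the columns are linearly independent.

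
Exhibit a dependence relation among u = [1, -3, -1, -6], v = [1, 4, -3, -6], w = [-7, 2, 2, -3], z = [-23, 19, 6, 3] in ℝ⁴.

3u - v - 3w + z = 0

Row-reduce the matrix with u, v, w, z as columns; the null space gives the coefficients.
One solution (up to scaling) is (3, -1, -3, 1).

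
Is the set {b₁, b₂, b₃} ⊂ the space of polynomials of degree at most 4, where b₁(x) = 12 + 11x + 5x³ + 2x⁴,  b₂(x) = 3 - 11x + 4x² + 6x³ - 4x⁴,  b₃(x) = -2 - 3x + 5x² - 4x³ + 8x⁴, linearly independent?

Take coordinates with respect to the standard basis {1, x, …, x⁴}.
Row-reduce the matrix whose columns are b₁, b₂, b₃.
The reduction yields 3 nonzero rows, so the rank is 3.
Since rank = 3 (the number of vectors), the set is linearly independent.

linearly independent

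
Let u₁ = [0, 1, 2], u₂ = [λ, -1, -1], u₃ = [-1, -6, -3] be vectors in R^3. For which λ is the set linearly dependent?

λ = -1/9

The vectors are dependent exactly when the determinant of the matrix with rows u₁, u₂, u₃ vanishes.
The determinant works out to -9*λ - 1.
Solving -9*λ - 1 = 0 yields λ = -1/9.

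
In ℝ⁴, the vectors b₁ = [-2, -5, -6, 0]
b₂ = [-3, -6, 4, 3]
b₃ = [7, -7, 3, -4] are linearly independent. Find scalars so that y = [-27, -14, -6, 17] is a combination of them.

y = 2b₁ + 3b₂ - 2b₃

Solve the system with b₁, b₂, b₃ as columns and y as the right-hand side.
The system has the unique solution (α₁, α₂, α₃) = (2, 3, -2).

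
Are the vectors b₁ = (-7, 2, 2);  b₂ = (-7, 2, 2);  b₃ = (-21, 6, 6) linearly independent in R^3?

Two of the vectors are equal, giving an immediate dependence.

linearly dependent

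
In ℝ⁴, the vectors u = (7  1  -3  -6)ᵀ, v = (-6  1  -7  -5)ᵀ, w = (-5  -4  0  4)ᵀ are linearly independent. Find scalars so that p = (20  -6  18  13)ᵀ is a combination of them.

p = u - 3v + w

Solve the system with u, v, w as columns and p as the right-hand side.
The system has the unique solution (α₁, α₂, α₃) = (1, -3, 1).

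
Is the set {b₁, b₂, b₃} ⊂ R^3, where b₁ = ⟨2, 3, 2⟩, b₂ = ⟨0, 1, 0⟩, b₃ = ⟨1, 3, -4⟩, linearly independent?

Place the vectors as rows of a 3×3 matrix and reduce to echelon form.
The reduction yields 3 nonzero rows, so the rank is 3.
Since rank = 3 (the number of vectors), the set is linearly independent.

linearly independent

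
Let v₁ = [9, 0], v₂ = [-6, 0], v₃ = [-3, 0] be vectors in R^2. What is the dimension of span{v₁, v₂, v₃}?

Form the matrix with v₁, v₂, v₃ as columns and reduce.
Reduction leaves 1 leading entry, giving rank 1.
(With 3 elements in a 2-dimensional space the rank is at most 2.)

1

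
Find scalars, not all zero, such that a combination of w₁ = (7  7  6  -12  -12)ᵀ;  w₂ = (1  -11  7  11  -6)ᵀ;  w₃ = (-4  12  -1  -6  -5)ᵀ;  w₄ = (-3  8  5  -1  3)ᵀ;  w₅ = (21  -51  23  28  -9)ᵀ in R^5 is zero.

Set up α₁w₁ + … + α₅w₅ = 0 and solve the homogeneous system.
The free variable yields coefficients (1, 2, -3, 0, -1) (any nonzero multiple also works).

w₁ + 2w₂ - 3w₃ - w₅ = 0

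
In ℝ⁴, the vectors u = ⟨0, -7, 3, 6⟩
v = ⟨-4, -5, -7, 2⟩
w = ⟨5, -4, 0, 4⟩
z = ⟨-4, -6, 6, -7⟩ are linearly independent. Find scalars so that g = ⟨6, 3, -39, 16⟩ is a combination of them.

Write g = a₁u + … + a₄z and equate components.
Row-reducing the augmented matrix gives the unique coefficients (a₁, …, a₄) = (-2, 3, 2, -2).

g = -2u + 3v + 2w - 2z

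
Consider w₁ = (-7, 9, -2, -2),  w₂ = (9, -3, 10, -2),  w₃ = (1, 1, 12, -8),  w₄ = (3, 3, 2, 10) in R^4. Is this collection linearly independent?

Place the vectors as rows of a 4×4 matrix and reduce to echelon form.
The reduction yields 4 nonzero rows, so the rank is 4.
Since rank = 4 (the number of vectors), the set is linearly independent.

linearly independent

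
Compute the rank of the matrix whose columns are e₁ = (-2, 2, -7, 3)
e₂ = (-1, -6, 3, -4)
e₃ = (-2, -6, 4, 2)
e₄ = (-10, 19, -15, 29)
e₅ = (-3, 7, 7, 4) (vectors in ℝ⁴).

Row-reduce the 5×4 matrix with these as rows.
Exactly 4 pivots survive; hence the rank is 4.
(With 5 elements in a 4-dimensional space the rank is at most 4.)

4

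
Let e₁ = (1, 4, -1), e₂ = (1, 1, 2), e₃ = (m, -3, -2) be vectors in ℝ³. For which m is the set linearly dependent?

The vectors are dependent exactly when the determinant of the matrix with rows e₁, e₂, e₃ vanishes.
Cofactor expansion gives det = 9*m + 15.
This vanishes exactly when m = -5/3.

m = -5/3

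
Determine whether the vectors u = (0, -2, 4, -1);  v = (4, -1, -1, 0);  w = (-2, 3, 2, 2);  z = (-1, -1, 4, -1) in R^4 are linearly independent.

linearly independent

Form the 4×4 matrix with these as columns; its determinant is -27.
A nonzero determinant means the columns are linearly independent.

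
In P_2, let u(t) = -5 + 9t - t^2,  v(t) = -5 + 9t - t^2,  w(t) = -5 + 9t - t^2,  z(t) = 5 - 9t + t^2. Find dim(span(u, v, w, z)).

Represent each element by its coordinate vector in ℝ³.
Row-reduce the 4×3 matrix with these as rows.
Exactly 1 pivot survives; hence the rank is 1.
(With 4 elements in a 3-dimensional space the rank is at most 3.)

dim = 1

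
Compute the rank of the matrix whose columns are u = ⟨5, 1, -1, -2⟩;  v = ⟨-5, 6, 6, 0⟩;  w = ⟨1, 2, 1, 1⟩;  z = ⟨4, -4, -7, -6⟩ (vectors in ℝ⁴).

Apply Gaussian elimination to the matrix whose rows are u, v, w, z.
The echelon form has 4 nonzero rows, so the rank is 4.

4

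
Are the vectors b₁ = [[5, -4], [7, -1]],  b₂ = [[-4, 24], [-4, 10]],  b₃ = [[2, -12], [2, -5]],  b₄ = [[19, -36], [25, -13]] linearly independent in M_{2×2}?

Take coordinates with respect to the standard basis {E₁₁, E₁₂, E₂₁, E₂₂}.
One vector is a scalar multiple of another, so the set is dependent.

linearly dependent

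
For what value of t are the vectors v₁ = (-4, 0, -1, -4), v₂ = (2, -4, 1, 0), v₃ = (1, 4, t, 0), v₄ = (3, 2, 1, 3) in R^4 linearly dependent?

Dependence holds iff the 4×4 matrix [v₁ v₂ v₃ v₄] is singular.
The determinant works out to 20 - 16*t.
Setting this to zero gives t = 5/4.

t = 5/4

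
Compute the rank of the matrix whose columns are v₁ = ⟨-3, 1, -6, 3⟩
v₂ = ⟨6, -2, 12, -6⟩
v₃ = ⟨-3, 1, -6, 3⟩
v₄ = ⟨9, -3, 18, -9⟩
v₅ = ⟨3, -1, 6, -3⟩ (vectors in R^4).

rank 1

Apply Gaussian elimination to the matrix whose rows are v₁, v₂, v₃, v₄, v₅.
There is 1 pivot column, so rank = 1.
(With 5 elements in a 4-dimensional space the rank is at most 4.)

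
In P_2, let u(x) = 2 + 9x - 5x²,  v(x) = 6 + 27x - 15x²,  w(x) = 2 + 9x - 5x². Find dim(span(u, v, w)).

1

Pass to coordinate vectors with respect to the basis {1, x, x²}.
Row-reduce the 3×3 matrix with these as rows.
There is 1 pivot column, so rank = 1.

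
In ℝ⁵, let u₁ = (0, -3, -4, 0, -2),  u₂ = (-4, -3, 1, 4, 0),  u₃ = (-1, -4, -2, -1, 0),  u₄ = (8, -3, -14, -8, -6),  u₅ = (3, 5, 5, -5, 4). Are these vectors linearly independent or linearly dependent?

linearly dependent

Row-reduce the matrix whose columns are u₁, u₂, u₃, u₄, u₅.
The reduction yields 3 nonzero rows, so the rank is 3.
Since rank 3 < 5, the set is linearly dependent.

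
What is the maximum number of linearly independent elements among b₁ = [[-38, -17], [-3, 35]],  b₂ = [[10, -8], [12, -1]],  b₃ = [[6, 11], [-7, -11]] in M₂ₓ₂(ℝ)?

Pass to coordinate vectors with respect to the basis {E₁₁, E₁₂, E₂₁, E₂₂}.
Form the matrix with b₁, b₂, b₃ as columns and reduce.
Reduction leaves 2 leading entries, giving rank 2.

2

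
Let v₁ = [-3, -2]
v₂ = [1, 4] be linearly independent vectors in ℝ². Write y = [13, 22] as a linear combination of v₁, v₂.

Since v₁, v₂ are independent, the coefficients expressing y are uniquely determined by a linear system.
Back-substitution yields (a₁, a₂) = (-3, 4).

y = -3v₁ + 4v₂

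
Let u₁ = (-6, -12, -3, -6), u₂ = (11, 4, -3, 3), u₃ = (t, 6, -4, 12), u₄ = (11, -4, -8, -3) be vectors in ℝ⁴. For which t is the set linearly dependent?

t = 23

The set is linearly dependent precisely when det[u₁; u₂; u₃; u₄] = 0.
Expanding, det = 3036 - 132*t.
Solving 3036 - 132*t = 0 yields t = 23.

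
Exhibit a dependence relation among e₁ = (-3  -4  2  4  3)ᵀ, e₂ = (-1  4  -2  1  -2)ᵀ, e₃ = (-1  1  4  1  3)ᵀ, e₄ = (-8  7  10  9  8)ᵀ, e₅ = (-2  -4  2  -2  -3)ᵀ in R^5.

Set up α₁e₁ + … + α₅e₅ = 0 and solve the homogeneous system.
The free variable yields coefficients (1, 2, 3, -1, 0) (any nonzero multiple also works).

e₁ + 2e₂ + 3e₃ - e₄ = 0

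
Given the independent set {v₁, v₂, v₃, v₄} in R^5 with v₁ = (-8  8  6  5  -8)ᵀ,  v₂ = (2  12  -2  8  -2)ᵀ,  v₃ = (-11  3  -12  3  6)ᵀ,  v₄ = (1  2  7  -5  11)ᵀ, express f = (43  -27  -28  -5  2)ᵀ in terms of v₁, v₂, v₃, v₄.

Since v₁, v₂, v₃, v₄ are independent, the coefficients expressing f are uniquely determined by a linear system.
Back-substitution yields (a₁, …, a₄) = (-4, 1, -1, -2).

f = -4v₁ + v₂ - v₃ - 2v₄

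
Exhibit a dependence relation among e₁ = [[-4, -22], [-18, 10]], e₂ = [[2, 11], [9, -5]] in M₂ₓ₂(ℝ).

e₁ + 2e₂ = 0

Take coordinates with respect to {E₁₁, E₁₂, E₂₁, E₂₂}.
Row-reduce the matrix with e₁, e₂ as columns; the null space gives the coefficients.
A generator of the null space is (1, 2).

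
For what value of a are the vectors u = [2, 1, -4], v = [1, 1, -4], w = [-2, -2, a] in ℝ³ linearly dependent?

a = 8

Dependence holds iff the 3×3 matrix [u v w] is singular.
Cofactor expansion gives det = a - 8.
Setting this to zero gives a = 8.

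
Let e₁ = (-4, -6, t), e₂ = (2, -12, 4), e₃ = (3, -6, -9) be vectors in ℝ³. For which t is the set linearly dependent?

The vectors are dependent exactly when the determinant of the matrix with rows e₁, e₂, e₃ vanishes.
Cofactor expansion gives det = 24*t - 708.
Solving 24*t - 708 = 0 yields t = 59/2.

t = 59/2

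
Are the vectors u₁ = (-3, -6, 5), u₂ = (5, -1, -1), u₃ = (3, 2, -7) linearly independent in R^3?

The matrix [u₁|u₂|u₃] has determinant -154.
A nonzero determinant means the columns are linearly independent.

linearly independent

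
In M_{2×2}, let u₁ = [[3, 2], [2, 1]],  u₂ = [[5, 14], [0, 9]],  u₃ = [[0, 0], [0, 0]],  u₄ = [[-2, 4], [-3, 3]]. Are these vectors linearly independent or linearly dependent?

Write each element as a coordinate vector in ℝ⁴ using {E₁₁, E₁₂, E₂₁, E₂₂}.
One of the vectors is the zero vector, so the set is linearly dependent.

linearly dependent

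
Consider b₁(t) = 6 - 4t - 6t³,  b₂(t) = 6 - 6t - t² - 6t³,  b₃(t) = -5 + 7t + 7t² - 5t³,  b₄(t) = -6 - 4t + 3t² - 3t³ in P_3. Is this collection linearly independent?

linearly independent

Write each element as a coordinate vector in ℝ⁴ using {1, t, …, t³}.
Form the 4×4 matrix with these as columns; its determinant is -282.
A nonzero determinant means the columns are linearly independent.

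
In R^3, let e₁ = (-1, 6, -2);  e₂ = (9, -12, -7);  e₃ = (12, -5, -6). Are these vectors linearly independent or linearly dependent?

Form the 3×3 matrix with these as columns; its determinant is -415.
A nonzero determinant means the columns are linearly independent.

linearly independent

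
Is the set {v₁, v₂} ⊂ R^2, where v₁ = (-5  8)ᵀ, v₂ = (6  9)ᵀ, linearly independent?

The matrix [v₁|v₂] has determinant -93.
A nonzero determinant means the columns are linearly independent.

linearly independent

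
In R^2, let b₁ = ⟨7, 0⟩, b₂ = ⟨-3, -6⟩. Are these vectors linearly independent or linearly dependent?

Form the 2×2 matrix with these as columns; its determinant is -42.
A nonzero determinant means the columns are linearly independent.

linearly independent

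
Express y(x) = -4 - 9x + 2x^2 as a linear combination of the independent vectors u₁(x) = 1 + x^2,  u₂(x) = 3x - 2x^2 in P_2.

y = -4u₁ - 3u₂

Identify each element with its coordinate vector in ℝ³ via {1, x, x^2}.
Write y = c₁u₁ + c₂u₂ and equate components.
The system has the unique solution (c₁, c₂) = (-4, -3).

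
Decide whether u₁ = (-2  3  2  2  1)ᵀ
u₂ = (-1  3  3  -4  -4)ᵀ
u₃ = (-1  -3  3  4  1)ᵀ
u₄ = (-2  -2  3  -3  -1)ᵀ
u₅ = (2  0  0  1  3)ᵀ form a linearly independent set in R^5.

Place the vectors as rows of a 5×5 matrix and reduce to echelon form.
The reduction yields 5 nonzero rows, so the rank is 5.
Since rank = 5 (the number of vectors), the set is linearly independent.

linearly independent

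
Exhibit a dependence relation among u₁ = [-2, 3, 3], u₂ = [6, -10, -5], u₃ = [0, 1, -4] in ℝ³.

Row-reduce the matrix with u₁, u₂, u₃ as columns; the null space gives the coefficients.
A generator of the null space is (3, 1, 1).

3u₁ + u₂ + u₃ = 0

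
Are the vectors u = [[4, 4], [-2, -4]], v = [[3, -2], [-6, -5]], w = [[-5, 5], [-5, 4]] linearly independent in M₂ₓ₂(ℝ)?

Take coordinates with respect to the standard basis {E₁₁, E₁₂, E₂₁, E₂₂}.
Row-reduce the matrix whose columns are u, v, w.
The reduction yields 3 nonzero rows, so the rank is 3.
Since rank = 3 (the number of vectors), the set is linearly independent.

linearly independent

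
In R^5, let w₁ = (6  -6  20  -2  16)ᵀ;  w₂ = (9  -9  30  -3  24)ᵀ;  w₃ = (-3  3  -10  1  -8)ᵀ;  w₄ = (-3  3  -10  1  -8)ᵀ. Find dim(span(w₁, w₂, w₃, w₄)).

1

Put the 5×4 matrix [w₁|w₂|w₃|w₄] into echelon form.
There is 1 pivot column, so rank = 1.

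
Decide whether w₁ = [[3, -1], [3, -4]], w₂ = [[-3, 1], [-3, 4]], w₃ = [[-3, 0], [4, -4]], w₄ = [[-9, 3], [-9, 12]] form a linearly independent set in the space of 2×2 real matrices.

linearly dependent

Write each element as a coordinate vector in ℝ⁴ using {E₁₁, E₁₂, E₂₁, E₂₂}.
One vector is a scalar multiple of another, so the set is dependent.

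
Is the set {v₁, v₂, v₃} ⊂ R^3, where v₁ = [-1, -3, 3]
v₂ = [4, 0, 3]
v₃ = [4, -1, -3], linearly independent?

Place the vectors as rows of a 3×3 matrix and reduce to echelon form.
The reduction yields 3 nonzero rows, so the rank is 3.
Since rank = 3 (the number of vectors), the set is linearly independent.

linearly independent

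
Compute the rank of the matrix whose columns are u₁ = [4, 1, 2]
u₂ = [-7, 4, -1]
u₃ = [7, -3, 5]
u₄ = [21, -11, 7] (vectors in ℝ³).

Row-reduce the 4×3 matrix with these as rows.
The echelon form has 3 nonzero rows, so the rank is 3.
(With 4 elements in a 3-dimensional space the rank is at most 3.)

rank 3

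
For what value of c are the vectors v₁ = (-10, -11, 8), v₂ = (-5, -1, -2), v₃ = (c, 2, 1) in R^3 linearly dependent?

The vectors are dependent exactly when the determinant of the matrix with rows v₁, v₂, v₃ vanishes.
Expanding, det = 30*c - 165.
Setting this to zero gives c = 11/2.

c = 11/2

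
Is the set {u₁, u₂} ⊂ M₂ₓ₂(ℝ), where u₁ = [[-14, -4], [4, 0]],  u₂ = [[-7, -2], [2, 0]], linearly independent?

Write each element as a coordinate vector in ℝ⁴ using {E₁₁, E₁₂, E₂₁, E₂₂}.
Row-reduce the matrix whose columns are u₁, u₂.
The reduction yields 1 nonzero row, so the rank is 1.
Since rank 1 < 2, the set is linearly dependent.
Indeed u₁ - 2u₂ = 0.

linearly dependent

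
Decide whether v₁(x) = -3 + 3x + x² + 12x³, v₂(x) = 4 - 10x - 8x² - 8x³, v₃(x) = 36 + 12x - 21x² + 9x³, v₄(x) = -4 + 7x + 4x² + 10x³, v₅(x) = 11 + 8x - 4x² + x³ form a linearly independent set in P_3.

Take coordinates with respect to the standard basis {1, x, …, x³}.
There are 5 vectors in a 4-dimensional space, so they cannot be linearly independent.

linearly dependent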